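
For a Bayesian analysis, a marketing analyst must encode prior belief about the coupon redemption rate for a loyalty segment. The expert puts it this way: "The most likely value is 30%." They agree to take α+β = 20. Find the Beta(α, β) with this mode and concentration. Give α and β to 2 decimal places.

α = 6.40, β = 13.60

For α,β > 1 the Beta mode is (α−1)/(α+β−2). With α+β = 20, the mode is (α−1)/18.
Set (α−1)/18 = 0.3 → α = 1 + 0.3·18 = 6.40.
β = 20 − α = 13.60.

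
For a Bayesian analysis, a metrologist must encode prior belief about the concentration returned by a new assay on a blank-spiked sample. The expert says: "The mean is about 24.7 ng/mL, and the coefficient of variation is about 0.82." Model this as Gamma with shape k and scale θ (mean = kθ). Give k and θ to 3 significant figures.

k ≈ 1.49, θ ≈ 16.6

For Gamma(k, scale θ): mean = kθ, variance = kθ², so CV = 1/√k.
CV = 0.82, hence k = 1/CV² = 1.49.
Then θ = mean/k = 24.7/1.49 = 16.6.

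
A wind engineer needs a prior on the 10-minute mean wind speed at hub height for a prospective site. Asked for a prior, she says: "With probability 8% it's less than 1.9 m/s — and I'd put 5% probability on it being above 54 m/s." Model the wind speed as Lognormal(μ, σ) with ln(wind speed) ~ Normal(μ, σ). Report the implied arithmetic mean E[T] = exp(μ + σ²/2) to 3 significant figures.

E[T] ≈ 16.2 m/s

If T ~ Lognormal(μ,σ) then ln T ~ Normal(μ,σ), so the p-quantile of ln T is μ + z_p·σ.
ln(1.9) = 0.6419 and ln(54) = 3.989; z_{0.08} = -1.405, z_{0.95} = 1.645.
σ = (3.989 − 0.6419)/(1.645 − (-1.405)) = 1.097.
μ = 0.6419 − (-1.405)·1.097 = 2.184.
E[T] = exp(μ + σ²/2) = exp(2.184 + 0.6022) = 16.2 m/s.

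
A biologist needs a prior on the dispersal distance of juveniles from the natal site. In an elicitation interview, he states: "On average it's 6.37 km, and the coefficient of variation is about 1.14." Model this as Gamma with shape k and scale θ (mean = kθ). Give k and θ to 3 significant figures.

For Gamma(k, scale θ): mean = kθ, variance = kθ², so CV = 1/√k.
CV = 1.14, hence k = 1/CV² = 0.769.
Then θ = mean/k = 6.37/0.769 = 8.28.

k ≈ 0.769, θ ≈ 8.28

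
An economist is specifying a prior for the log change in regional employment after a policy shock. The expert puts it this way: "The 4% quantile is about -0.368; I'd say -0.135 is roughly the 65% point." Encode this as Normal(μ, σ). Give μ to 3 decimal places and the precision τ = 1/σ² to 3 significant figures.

μ = -0.177, τ = 84

The p-quantile of Normal(μ,σ) is μ + z_p·σ, with z_{0.04} = -1.751 and z_{0.65} = 0.3853.
Eliminate σ: μ = (z₂·x₁ − z₁·x₂)/(z₂ − z₁) = (0.3853·-0.368 − (-1.751)·-0.135)/2.136 = -0.177.
Then σ = (x₂ − x₁)/(z₂ − z₁) = (-0.135 − -0.368)/2.136 = 0.109.
Precision τ = 1/σ² = 1/0.1091² = 84.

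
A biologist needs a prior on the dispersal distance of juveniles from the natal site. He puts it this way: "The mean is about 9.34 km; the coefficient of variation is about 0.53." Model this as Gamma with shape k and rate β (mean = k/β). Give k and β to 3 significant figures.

k ≈ 3.56, β ≈ 0.381

For Gamma(k, rate β): mean = k/β, variance = k/β², so CV = 1/√k.
CV = 0.53, hence k = 1/CV² = 3.56.
Then β = k/mean = 3.56/9.34 = 0.381.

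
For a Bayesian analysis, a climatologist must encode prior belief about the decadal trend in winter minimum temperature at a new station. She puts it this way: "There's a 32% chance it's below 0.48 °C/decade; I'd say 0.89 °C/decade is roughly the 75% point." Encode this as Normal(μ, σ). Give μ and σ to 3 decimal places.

For Normal(μ,σ), the p-quantile is μ + z_p·σ. Here z_{0.32} = -0.4677, z_{0.75} = 0.6745.
So 0.48 = μ − 0.4677σ and 0.89 = μ + 0.6745σ.
Subtracting: σ = (0.89 − 0.48)/(0.6745 − (-0.4677)) = 0.359.
Then μ = 0.48 − (-0.4677)·0.359 = 0.648.

μ = 0.648, σ = 0.359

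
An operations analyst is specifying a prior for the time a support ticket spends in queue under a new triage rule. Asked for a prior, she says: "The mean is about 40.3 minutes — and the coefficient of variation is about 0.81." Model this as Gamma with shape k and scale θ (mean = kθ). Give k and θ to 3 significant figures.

For Gamma(k, scale θ): mean = kθ, variance = kθ², so CV = 1/√k.
CV = 0.81, hence k = 1/CV² = 1.52.
Then θ = mean/k = 40.3/1.52 = 26.4.

k ≈ 1.52, θ ≈ 26.4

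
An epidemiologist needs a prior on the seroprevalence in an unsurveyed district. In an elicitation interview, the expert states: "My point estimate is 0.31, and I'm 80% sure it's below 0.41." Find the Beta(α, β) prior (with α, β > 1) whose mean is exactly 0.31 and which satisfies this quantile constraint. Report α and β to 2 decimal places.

With mean 0.31 fixed, write α = 0.31s, β = 0.69s where s = α+β.
Need P(θ < 0.41) = 0.8 under Beta(0.31s, 0.69s). Normal approximation: (q−m)/√(m(1−m)/s) ≈ z_{0.8} = 0.842, so s ≈ 0.31·0.69·(0.842)²/(0.41−0.31)² = 15.2.
At s = 15.2: P(θ<0.41) ≈ 0.805. Adjusting to match 0.8 gives s ≈ 14.36.
So α = 0.31·14.36 ≈ 4.45, β = 0.69·14.36 ≈ 9.91.

α ≈ 4.45, β ≈ 9.91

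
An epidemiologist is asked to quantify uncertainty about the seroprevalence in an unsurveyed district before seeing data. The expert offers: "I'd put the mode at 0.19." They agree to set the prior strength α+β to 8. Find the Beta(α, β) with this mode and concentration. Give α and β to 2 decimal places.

For α,β > 1 the Beta mode is (α−1)/(α+β−2). With α+β = 8, the mode is (α−1)/6.
Set (α−1)/6 = 0.19 → α = 1 + 0.19·6 = 2.14.
β = 8 − α = 5.86.

α = 2.14, β = 5.86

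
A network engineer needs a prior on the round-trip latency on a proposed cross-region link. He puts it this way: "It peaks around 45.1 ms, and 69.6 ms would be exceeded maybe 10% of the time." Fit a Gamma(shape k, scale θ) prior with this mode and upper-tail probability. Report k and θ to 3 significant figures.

k ≈ 10.9, θ ≈ 4.54

Gamma(k,θ) with k>1 has mode (k−1)θ, so θ = 45.1/(k−1).
Need P(X < 69.6) = 0.9 with θ tied to k this way. Start at k = 2, θ = 45.1: P(X<69.6) ≈ 0.457.
Too low — raise k to concentrate. Iterating converges to k ≈ 10.9.
Then θ = 45.1/(10.9−1) ≈ 4.54.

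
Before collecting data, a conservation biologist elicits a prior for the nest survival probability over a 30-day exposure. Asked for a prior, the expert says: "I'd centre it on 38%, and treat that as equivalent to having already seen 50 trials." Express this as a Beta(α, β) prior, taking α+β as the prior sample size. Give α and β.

α = 19, β = 31

Under the effective-sample-size interpretation, Beta(α, β) has prior mean α/(α+β) and prior sample size α+β.
So α+β = 50 and α/(α+β) = 0.38, giving α = 0.38·50 = 19 and β = 50 − 19 = 31.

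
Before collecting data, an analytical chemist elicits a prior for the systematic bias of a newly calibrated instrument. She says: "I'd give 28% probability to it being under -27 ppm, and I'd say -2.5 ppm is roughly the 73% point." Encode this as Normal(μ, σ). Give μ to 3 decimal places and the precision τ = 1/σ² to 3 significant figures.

The p-quantile of Normal(μ,σ) is μ + z_p·σ, with z_{0.28} = -0.5828 and z_{0.73} = 0.6128.
Eliminate σ: μ = (z₂·x₁ − z₁·x₂)/(z₂ − z₁) = (0.6128·-27 − (-0.5828)·-2.5)/1.196 = -15.057.
Then σ = (x₂ − x₁)/(z₂ − z₁) = (-2.5 − -27)/1.196 = 20.491.
Precision τ = 1/σ² = 1/20.49² = 0.00238.

μ = -15.057, τ = 0.00238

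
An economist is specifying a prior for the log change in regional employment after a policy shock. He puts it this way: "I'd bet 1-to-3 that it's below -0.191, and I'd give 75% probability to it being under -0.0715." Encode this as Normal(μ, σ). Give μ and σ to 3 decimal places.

For Normal(μ,σ), the p-quantile is μ + z_p·σ. Here z_{0.25} = -0.6745, z_{0.75} = 0.6745.
So -0.191 = μ − 0.6745σ and -0.0715 = μ + 0.6745σ.
Subtracting: σ = (-0.0715 − -0.191)/(0.6745 − (-0.6745)) = 0.089.
Then μ = -0.191 − (-0.6745)·0.089 = -0.131.

μ = -0.131, σ = 0.089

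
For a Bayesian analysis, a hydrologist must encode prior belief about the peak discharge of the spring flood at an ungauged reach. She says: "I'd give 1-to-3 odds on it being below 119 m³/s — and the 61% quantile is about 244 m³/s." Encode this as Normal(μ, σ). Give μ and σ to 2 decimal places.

The p-quantile of Normal(μ,σ) is μ + z_p·σ, with z_{0.25} = -0.6745 and z_{0.61} = 0.2793.
Eliminate σ: μ = (z₂·x₁ − z₁·x₂)/(z₂ − z₁) = (0.2793·119 − (-0.6745)·244)/0.9538 = 207.39.
Then σ = (x₂ − x₁)/(z₂ − z₁) = (244 − 119)/0.9538 = 131.05.

μ = 207.39, σ = 131.05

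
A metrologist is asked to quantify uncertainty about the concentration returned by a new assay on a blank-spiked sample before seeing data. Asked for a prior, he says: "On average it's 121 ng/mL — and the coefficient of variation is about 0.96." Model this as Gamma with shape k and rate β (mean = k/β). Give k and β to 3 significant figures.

k ≈ 1.09, β ≈ 0.00897

For Gamma(k, rate β): mean = k/β, variance = k/β², so CV = 1/√k.
CV = 0.96, hence k = 1/CV² = 1.09.
Then β = k/mean = 1.09/121 = 0.00897.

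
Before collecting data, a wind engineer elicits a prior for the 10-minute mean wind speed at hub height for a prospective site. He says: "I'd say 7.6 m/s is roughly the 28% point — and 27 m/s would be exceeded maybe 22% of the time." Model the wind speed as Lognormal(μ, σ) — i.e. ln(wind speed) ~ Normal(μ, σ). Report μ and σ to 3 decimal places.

If T ~ Lognormal(μ,σ) then ln T ~ Normal(μ,σ), so the p-quantile of ln T is μ + z_p·σ.
ln(7.6) = 2.028 and ln(27) = 3.296; z_{0.28} = -0.5828, z_{0.78} = 0.7722.
σ = (3.296 − 2.028)/(0.7722 − (-0.5828)) = 0.936.
μ = 2.028 − (-0.5828)·0.936 = 2.573.

μ ≈ 2.573, σ ≈ 0.936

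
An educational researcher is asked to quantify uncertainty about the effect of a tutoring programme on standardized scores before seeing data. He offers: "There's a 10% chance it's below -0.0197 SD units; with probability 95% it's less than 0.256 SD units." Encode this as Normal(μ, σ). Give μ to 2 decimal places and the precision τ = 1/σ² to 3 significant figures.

μ = 0.10, τ = 113

The p-quantile of Normal(μ,σ) is μ + z_p·σ, with z_{0.1} = -1.282 and z_{0.95} = 1.645.
Eliminate σ: μ = (z₂·x₁ − z₁·x₂)/(z₂ − z₁) = (1.645·-0.0197 − (-1.282)·0.256)/2.926 = 0.10.
Then σ = (x₂ − x₁)/(z₂ − z₁) = (0.256 − -0.0197)/2.926 = 0.09.
Precision τ = 1/σ² = 1/0.09421² = 113.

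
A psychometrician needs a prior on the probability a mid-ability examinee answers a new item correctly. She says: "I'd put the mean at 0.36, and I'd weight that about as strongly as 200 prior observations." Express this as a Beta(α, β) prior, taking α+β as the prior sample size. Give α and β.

Under the effective-sample-size interpretation, Beta(α, β) has prior mean α/(α+β) and prior sample size α+β.
So α+β = 200 and α/(α+β) = 0.36, giving α = 0.36·200 = 72 and β = 200 − 72 = 128.

α = 72, β = 128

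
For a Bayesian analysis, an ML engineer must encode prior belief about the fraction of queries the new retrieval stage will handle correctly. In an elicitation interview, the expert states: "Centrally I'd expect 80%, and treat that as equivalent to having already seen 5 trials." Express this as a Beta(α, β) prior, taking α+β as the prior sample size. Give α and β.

Under the effective-sample-size interpretation, Beta(α, β) has prior mean α/(α+β) and prior sample size α+β.
So α+β = 5 and α/(α+β) = 0.8, giving α = 0.8·5 = 4 and β = 5 − 4 = 1.

α = 4, β = 1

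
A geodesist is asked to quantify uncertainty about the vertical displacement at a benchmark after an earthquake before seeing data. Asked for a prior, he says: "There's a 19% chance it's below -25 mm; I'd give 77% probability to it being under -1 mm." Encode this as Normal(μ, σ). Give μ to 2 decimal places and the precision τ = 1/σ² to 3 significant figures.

For Normal(μ,σ), the p-quantile is μ + z_p·σ. Here z_{0.19} = -0.8779, z_{0.77} = 0.7388.
So -25 = μ − 0.8779σ and -1 = μ + 0.7388σ.
Subtracting: σ = (-1 − -25)/(0.7388 − (-0.8779)) = 14.84.
Then μ = -25 − (-0.8779)·14.84 = -11.97.
Precision τ = 1/σ² = 1/14.84² = 0.00454.

μ = -11.97, τ = 0.00454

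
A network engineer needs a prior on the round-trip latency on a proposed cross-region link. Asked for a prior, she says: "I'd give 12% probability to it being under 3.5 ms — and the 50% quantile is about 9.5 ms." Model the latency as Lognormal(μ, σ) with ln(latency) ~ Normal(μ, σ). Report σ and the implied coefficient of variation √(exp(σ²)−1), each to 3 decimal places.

If T ~ Lognormal(μ,σ) then ln T ~ Normal(μ,σ), so the p-quantile of ln T is μ + z_p·σ.
ln(3.5) = 1.253 and ln(9.5) = 2.251; z_{0.12} = -1.175, z_{0.5} = 0.
σ = (2.251 − 1.253)/(0 − (-1.175)) = 0.850.
μ = 1.253 − (-1.175)·0.850 = 2.251.
CV = √(exp(σ²)−1) = √(exp(0.7222)−1) = 1.029.

σ ≈ 0.850, CV ≈ 1.029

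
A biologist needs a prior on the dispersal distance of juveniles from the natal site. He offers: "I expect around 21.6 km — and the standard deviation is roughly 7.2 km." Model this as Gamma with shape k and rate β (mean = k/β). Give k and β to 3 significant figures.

k ≈ 9, β ≈ 0.417

For Gamma(k, rate β): mean = k/β, variance = k/β², so CV = 1/√k.
CV = SD/mean = 7.2/21.6 = 0.3333, hence k = 1/CV² = 9.
Then β = k/mean = 9/21.6 = 0.417.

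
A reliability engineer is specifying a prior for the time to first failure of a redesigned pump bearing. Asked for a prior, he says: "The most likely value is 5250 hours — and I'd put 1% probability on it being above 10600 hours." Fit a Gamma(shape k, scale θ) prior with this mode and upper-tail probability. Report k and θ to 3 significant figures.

Gamma(k,θ) with k>1 has mode (k−1)θ, so θ = 5250/(k−1).
Need P(X < 10600) = 0.99 with θ tied to k this way. Start at k = 2, θ = 5250: P(X<10600) ≈ 0.599.
Too low — raise k to concentrate. Iterating converges to k ≈ 10.9.
Then θ = 5250/(10.9−1) ≈ 529.

k ≈ 10.9, θ ≈ 529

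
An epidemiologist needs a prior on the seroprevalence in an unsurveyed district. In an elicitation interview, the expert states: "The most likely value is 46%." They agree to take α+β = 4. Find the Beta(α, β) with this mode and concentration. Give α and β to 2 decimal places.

α = 1.92, β = 2.08

For α,β > 1 the Beta mode is (α−1)/(α+β−2). With α+β = 4, the mode is (α−1)/2.
Set (α−1)/2 = 0.46 → α = 1 + 0.46·2 = 1.92.
β = 4 − α = 2.08.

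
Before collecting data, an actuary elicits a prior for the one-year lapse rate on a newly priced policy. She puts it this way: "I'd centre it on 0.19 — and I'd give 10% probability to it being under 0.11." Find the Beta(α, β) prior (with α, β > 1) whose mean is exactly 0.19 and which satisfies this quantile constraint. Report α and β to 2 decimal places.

With mean 0.19 fixed, write α = 0.19s, β = 0.81s where s = α+β.
Need P(θ < 0.11) = 0.1 under Beta(0.19s, 0.81s). Normal approximation: (q−m)/√(m(1−m)/s) ≈ z_{0.1} = -1.28, so s ≈ 0.19·0.81·(-1.28)²/(0.11−0.19)² = 39.5.
At s = 39.5: P(θ<0.11) ≈ 0.084. Adjusting to match 0.1 gives s ≈ 34.74.
So α = 0.19·34.74 ≈ 6.60, β = 0.81·34.74 ≈ 28.14.

α ≈ 6.60, β ≈ 28.14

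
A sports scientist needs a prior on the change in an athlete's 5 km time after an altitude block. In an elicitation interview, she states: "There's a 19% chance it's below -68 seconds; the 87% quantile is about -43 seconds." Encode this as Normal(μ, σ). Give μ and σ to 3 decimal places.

μ = -57.050, σ = 12.473

The p-quantile of Normal(μ,σ) is μ + z_p·σ, with z_{0.19} = -0.8779 and z_{0.87} = 1.126.
Eliminate σ: μ = (z₂·x₁ − z₁·x₂)/(z₂ − z₁) = (1.126·-68 − (-0.8779)·-43)/2.004 = -57.050.
Then σ = (x₂ − x₁)/(z₂ − z₁) = (-43 − -68)/2.004 = 12.473.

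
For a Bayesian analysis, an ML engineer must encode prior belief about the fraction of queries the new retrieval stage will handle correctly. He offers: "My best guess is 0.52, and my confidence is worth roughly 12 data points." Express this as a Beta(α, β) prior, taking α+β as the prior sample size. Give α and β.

Under the effective-sample-size interpretation, Beta(α, β) has prior mean α/(α+β) and prior sample size α+β.
So α+β = 12 and α/(α+β) = 0.52, giving α = 0.52·12 = 6.24 and β = 12 − 6.24 = 5.76.

α = 6.24, β = 5.76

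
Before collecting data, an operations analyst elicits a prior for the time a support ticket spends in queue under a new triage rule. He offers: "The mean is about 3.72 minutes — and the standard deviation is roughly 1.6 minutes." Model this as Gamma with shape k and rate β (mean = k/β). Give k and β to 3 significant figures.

k ≈ 5.41, β ≈ 1.45

For Gamma(k, rate β): mean = k/β, variance = k/β², so CV = 1/√k.
CV = SD/mean = 1.6/3.72 = 0.4301, hence k = 1/CV² = 5.41.
Then β = k/mean = 5.41/3.72 = 1.45.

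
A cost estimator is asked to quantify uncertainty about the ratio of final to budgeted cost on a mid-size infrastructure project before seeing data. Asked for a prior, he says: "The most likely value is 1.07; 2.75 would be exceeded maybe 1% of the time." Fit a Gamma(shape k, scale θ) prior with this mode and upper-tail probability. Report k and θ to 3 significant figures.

k ≈ 6.24, θ ≈ 0.204

Gamma(k,θ) with k>1 has mode (k−1)θ, so θ = 1.07/(k−1).
Need P(X < 2.75) = 0.99 with θ tied to k this way. Start at k = 2, θ = 1.07: P(X<2.75) ≈ 0.727.
Too low — raise k to concentrate. Iterating converges to k ≈ 6.24.
Then θ = 1.07/(6.24−1) ≈ 0.204.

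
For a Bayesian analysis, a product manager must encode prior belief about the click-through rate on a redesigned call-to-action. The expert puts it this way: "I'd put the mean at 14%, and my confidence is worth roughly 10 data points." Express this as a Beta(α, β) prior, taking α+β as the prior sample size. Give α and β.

α = 1.4, β = 8.6

Under the effective-sample-size interpretation, Beta(α, β) has prior mean α/(α+β) and prior sample size α+β.
So α+β = 10 and α/(α+β) = 0.14, giving α = 0.14·10 = 1.4 and β = 10 − 1.4 = 8.6.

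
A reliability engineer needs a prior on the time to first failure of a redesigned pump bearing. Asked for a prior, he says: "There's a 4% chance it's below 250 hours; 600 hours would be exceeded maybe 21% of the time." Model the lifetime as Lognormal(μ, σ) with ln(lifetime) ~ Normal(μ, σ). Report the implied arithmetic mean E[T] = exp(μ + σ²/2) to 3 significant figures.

E[T] ≈ 483 hours

If T ~ Lognormal(μ,σ) then ln T ~ Normal(μ,σ), so the p-quantile of ln T is μ + z_p·σ.
ln(250) = 5.521 and ln(600) = 6.397; z_{0.04} = -1.751, z_{0.79} = 0.8064.
σ = (6.397 − 5.521)/(0.8064 − (-1.751)) = 0.342.
μ = 5.521 − (-1.751)·0.342 = 6.121.
E[T] = exp(μ + σ²/2) = exp(6.121 + 0.0586) = 483 hours.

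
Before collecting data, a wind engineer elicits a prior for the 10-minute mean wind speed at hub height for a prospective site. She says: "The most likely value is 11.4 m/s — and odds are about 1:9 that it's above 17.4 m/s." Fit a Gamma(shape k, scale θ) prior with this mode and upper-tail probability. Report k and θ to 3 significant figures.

Gamma(k,θ) with k>1 has mode (k−1)θ, so θ = 11.4/(k−1).
Need P(X < 17.4) = 0.9 with θ tied to k this way. Start at k = 2, θ = 11.4: P(X<17.4) ≈ 0.451.
Too low — raise k to concentrate. Iterating converges to k ≈ 11.4.
Then θ = 11.4/(11.4−1) ≈ 1.09.

k ≈ 11.4, θ ≈ 1.09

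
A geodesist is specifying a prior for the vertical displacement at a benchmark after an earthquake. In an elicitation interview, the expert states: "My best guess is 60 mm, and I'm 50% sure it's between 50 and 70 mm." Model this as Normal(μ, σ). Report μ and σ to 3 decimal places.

μ = 60.000, σ = 14.826

A symmetric 50% interval runs μ ± z·σ with z = 0.6745.
Half-width = 10, so σ = 10/0.6745 = 14.826.
μ is the stated best guess, 60.000.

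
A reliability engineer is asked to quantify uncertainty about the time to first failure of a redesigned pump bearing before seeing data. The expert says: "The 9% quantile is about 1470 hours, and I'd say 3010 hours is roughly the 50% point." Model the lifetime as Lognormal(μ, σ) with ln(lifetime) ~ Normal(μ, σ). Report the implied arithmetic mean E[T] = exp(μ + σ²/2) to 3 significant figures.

If T ~ Lognormal(μ,σ) then ln T ~ Normal(μ,σ), so the p-quantile of ln T is μ + z_p·σ.
ln(1470) = 7.293 and ln(3010) = 8.01; z_{0.09} = -1.341, z_{0.5} = 0.
σ = (8.01 − 7.293)/(0 − (-1.341)) = 0.535.
μ = 7.293 − (-1.341)·0.535 = 8.010.
E[T] = exp(μ + σ²/2) = exp(8.010 + 0.1429) = 3470 hours.

E[T] ≈ 3470 hours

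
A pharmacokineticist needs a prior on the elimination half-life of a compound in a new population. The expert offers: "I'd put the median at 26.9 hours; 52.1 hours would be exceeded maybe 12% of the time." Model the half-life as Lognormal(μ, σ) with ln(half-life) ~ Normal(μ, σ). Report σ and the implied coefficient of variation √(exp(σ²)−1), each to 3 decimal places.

If T ~ Lognormal(μ,σ) then ln T ~ Normal(μ,σ), so the p-quantile of ln T is μ + z_p·σ.
ln(26.9) = 3.292 and ln(52.1) = 3.953; z_{0.5} = 0, z_{0.88} = 1.175.
σ = (3.953 − 3.292)/(1.175 − (0)) = 0.563.
μ = 3.292 − (0)·0.563 = 3.292.
CV = √(exp(σ²)−1) = √(exp(0.3165)−1) = 0.610.

σ ≈ 0.563, CV ≈ 0.610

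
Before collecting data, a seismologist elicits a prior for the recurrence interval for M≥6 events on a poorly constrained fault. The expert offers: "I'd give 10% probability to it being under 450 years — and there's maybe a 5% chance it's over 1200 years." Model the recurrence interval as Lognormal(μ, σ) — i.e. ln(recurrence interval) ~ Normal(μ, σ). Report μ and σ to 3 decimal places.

μ ≈ 6.539, σ ≈ 0.335

If T ~ Lognormal(μ,σ) then ln T ~ Normal(μ,σ), so the p-quantile of ln T is μ + z_p·σ.
ln(450) = 6.109 and ln(1200) = 7.09; z_{0.1} = -1.282, z_{0.95} = 1.645.
σ = (7.09 − 6.109)/(1.645 − (-1.282)) = 0.335.
μ = 6.109 − (-1.282)·0.335 = 6.539.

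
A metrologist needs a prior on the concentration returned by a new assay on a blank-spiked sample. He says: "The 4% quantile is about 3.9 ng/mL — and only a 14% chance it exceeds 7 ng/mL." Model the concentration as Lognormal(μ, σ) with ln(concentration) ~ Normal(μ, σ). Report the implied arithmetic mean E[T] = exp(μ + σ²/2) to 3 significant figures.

If T ~ Lognormal(μ,σ) then ln T ~ Normal(μ,σ), so the p-quantile of ln T is μ + z_p·σ.
ln(3.9) = 1.361 and ln(7) = 1.946; z_{0.04} = -1.751, z_{0.86} = 1.08.
σ = (1.946 − 1.361)/(1.08 − (-1.751)) = 0.207.
μ = 1.361 − (-1.751)·0.207 = 1.723.
E[T] = exp(μ + σ²/2) = exp(1.723 + 0.0213) = 5.72 ng/mL.

E[T] ≈ 5.72 ng/mL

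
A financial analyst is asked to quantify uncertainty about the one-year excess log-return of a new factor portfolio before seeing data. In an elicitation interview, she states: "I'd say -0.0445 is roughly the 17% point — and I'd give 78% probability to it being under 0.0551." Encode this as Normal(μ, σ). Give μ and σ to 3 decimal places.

The p-quantile of Normal(μ,σ) is μ + z_p·σ, with z_{0.17} = -0.9542 and z_{0.78} = 0.7722.
Eliminate σ: μ = (z₂·x₁ − z₁·x₂)/(z₂ − z₁) = (0.7722·-0.0445 − (-0.9542)·0.0551)/1.726 = 0.011.
Then σ = (x₂ − x₁)/(z₂ − z₁) = (0.0551 − -0.0445)/1.726 = 0.058.

μ = 0.011, σ = 0.058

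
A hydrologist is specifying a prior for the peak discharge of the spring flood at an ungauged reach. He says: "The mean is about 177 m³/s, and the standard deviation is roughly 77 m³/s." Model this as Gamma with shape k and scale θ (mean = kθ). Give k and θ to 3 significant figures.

k ≈ 5.28, θ ≈ 33.5

For Gamma(k, scale θ): mean = kθ, variance = kθ², so CV = 1/√k.
CV = SD/mean = 77/177 = 0.435, hence k = 1/CV² = 5.28.
Then θ = mean/k = 177/5.28 = 33.5.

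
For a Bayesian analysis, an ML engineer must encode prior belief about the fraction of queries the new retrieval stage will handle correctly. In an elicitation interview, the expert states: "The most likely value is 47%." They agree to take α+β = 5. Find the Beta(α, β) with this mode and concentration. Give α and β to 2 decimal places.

α = 2.41, β = 2.59

For α,β > 1 the Beta mode is (α−1)/(α+β−2). With α+β = 5, the mode is (α−1)/3.
Set (α−1)/3 = 0.47 → α = 1 + 0.47·3 = 2.41.
β = 5 − α = 2.59.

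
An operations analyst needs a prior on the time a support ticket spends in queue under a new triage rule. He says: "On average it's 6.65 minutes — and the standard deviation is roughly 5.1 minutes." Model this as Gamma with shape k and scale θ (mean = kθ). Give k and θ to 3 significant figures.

For Gamma(k, scale θ): mean = kθ, variance = kθ², so CV = 1/√k.
CV = SD/mean = 5.1/6.65 = 0.7669, hence k = 1/CV² = 1.7.
Then θ = mean/k = 6.65/1.7 = 3.91.

k ≈ 1.7, θ ≈ 3.91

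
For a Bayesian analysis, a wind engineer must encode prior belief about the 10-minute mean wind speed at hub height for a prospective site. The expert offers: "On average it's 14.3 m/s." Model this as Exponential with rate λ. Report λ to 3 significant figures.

Exponential mean = 1/λ, so λ = 1/14.3 = 0.0699.

λ ≈ 0.0699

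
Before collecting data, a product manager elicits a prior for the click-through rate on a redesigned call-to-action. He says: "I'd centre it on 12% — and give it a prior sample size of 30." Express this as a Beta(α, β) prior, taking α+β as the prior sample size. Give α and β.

α = 3.6, β = 26.4

Under the effective-sample-size interpretation, Beta(α, β) has prior mean α/(α+β) and prior sample size α+β.
So α+β = 30 and α/(α+β) = 0.12, giving α = 0.12·30 = 3.6 and β = 30 − 3.6 = 26.4.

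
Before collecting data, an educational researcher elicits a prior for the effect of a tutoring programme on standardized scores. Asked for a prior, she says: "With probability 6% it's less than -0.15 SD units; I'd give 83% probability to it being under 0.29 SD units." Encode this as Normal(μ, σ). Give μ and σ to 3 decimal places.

The p-quantile of Normal(μ,σ) is μ + z_p·σ, with z_{0.06} = -1.555 and z_{0.83} = 0.9542.
Eliminate σ: μ = (z₂·x₁ − z₁·x₂)/(z₂ − z₁) = (0.9542·-0.15 − (-1.555)·0.29)/2.509 = 0.123.
Then σ = (x₂ − x₁)/(z₂ − z₁) = (0.29 − -0.15)/2.509 = 0.175.

μ = 0.123, σ = 0.175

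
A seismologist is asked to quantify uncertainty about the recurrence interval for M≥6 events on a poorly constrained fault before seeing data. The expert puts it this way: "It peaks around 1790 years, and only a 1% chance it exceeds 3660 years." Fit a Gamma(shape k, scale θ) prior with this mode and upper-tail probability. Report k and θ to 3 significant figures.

Gamma(k,θ) with k>1 has mode (k−1)θ, so θ = 1790/(k−1).
Need P(X < 3660) = 0.99 with θ tied to k this way. Start at k = 2, θ = 1790: P(X<3660) ≈ 0.606.
Too low — raise k to concentrate. Iterating converges to k ≈ 10.6.
Then θ = 1790/(10.6−1) ≈ 187.

k ≈ 10.6, θ ≈ 187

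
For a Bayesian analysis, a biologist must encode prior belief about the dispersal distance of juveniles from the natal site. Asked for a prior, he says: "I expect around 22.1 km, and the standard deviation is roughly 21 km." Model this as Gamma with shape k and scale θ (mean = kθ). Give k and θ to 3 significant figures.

k ≈ 1.11, θ ≈ 20

For Gamma(k, scale θ): mean = kθ, variance = kθ², so CV = 1/√k.
CV = SD/mean = 21/22.1 = 0.9502, hence k = 1/CV² = 1.11.
Then θ = mean/k = 22.1/1.11 = 20.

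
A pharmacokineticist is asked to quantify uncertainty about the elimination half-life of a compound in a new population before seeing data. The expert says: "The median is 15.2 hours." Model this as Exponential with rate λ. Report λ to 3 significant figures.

Exponential median = ln 2 / λ, so λ = ln 2 / 15.2 = 0.0456.

λ ≈ 0.0456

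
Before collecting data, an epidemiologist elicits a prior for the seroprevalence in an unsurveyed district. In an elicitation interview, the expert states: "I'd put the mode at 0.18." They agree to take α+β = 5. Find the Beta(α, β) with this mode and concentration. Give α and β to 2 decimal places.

For α,β > 1 the Beta mode is (α−1)/(α+β−2). With α+β = 5, the mode is (α−1)/3.
Set (α−1)/3 = 0.18 → α = 1 + 0.18·3 = 1.54.
β = 5 − α = 3.46.

α = 1.54, β = 3.46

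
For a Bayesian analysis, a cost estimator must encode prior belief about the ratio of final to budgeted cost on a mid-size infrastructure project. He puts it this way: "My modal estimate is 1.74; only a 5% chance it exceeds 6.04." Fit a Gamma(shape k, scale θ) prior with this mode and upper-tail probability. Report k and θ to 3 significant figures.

k ≈ 2.67, θ ≈ 1.04

Gamma(k,θ) with k>1 has mode (k−1)θ, so θ = 1.74/(k−1).
Need P(X < 6.04) = 0.95 with θ tied to k this way. Start at k = 2, θ = 1.74: P(X<6.04) ≈ 0.861.
Too low — raise k to concentrate. Iterating converges to k ≈ 2.67.
Then θ = 1.74/(2.67−1) ≈ 1.04.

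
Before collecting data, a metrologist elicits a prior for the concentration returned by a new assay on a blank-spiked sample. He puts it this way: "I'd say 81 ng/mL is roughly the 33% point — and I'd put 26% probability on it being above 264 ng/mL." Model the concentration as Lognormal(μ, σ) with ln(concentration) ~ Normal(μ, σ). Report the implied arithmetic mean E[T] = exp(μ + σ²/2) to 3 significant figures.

If T ~ Lognormal(μ,σ) then ln T ~ Normal(μ,σ), so the p-quantile of ln T is μ + z_p·σ.
ln(81) = 4.394 and ln(264) = 5.576; z_{0.33} = -0.4399, z_{0.74} = 0.6433.
σ = (5.576 − 4.394)/(0.6433 − (-0.4399)) = 1.091.
μ = 4.394 − (-0.4399)·1.091 = 4.874.
E[T] = exp(μ + σ²/2) = exp(4.874 + 0.5948) = 237 ng/mL.

E[T] ≈ 237 ng/mL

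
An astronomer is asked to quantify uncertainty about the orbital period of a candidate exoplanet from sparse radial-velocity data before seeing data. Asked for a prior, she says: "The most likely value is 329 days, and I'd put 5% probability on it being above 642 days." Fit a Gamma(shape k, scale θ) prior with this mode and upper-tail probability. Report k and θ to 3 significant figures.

Gamma(k,θ) with k>1 has mode (k−1)θ, so θ = 329/(k−1).
Need P(X < 642) = 0.95 with θ tied to k this way. Start at k = 2, θ = 329: P(X<642) ≈ 0.581.
Too low — raise k to concentrate. Iterating converges to k ≈ 7.21.
Then θ = 329/(7.21−1) ≈ 53.

k ≈ 7.21, θ ≈ 53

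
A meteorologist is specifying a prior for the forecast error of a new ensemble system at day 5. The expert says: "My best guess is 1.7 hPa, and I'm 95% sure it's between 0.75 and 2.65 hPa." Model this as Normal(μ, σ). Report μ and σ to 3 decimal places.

A symmetric 95% interval runs μ ± z·σ with z = 1.96.
Half-width = 0.95, so σ = 0.95/1.96 = 0.485.
μ is the stated best guess, 1.700.

μ = 1.700, σ = 0.485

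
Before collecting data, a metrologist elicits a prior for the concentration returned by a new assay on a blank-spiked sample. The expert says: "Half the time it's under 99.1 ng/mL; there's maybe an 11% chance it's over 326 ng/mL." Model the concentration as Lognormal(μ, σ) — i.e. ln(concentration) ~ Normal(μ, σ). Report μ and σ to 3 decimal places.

If T ~ Lognormal(μ,σ) then ln T ~ Normal(μ,σ), so the p-quantile of ln T is μ + z_p·σ.
ln(99.1) = 4.596 and ln(326) = 5.787; z_{0.5} = 0, z_{0.89} = 1.227.
σ = (5.787 − 4.596)/(1.227 − (0)) = 0.971.
μ = 4.596 − (0)·0.971 = 4.596.

μ ≈ 4.596, σ ≈ 0.971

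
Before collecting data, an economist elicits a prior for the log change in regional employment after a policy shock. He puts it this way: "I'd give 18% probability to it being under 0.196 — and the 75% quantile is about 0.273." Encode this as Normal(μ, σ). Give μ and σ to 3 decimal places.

μ = 0.240, σ = 0.048

For Normal(μ,σ), the p-quantile is μ + z_p·σ. Here z_{0.18} = -0.9154, z_{0.75} = 0.6745.
So 0.196 = μ − 0.9154σ and 0.273 = μ + 0.6745σ.
Subtracting: σ = (0.273 − 0.196)/(0.6745 − (-0.9154)) = 0.048.
Then μ = 0.196 − (-0.9154)·0.048 = 0.240.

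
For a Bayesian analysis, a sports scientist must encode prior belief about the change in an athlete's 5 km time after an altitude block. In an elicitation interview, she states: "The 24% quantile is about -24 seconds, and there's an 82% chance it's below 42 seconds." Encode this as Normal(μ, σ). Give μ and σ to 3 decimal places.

μ = 4.746, σ = 40.699

The p-quantile of Normal(μ,σ) is μ + z_p·σ, with z_{0.24} = -0.7063 and z_{0.82} = 0.9154.
Eliminate σ: μ = (z₂·x₁ − z₁·x₂)/(z₂ − z₁) = (0.9154·-24 − (-0.7063)·42)/1.622 = 4.746.
Then σ = (x₂ − x₁)/(z₂ − z₁) = (42 − -24)/1.622 = 40.699.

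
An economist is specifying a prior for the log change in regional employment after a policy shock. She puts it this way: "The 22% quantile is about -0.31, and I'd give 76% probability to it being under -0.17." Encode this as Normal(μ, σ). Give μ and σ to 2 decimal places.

The p-quantile of Normal(μ,σ) is μ + z_p·σ, with z_{0.22} = -0.7722 and z_{0.76} = 0.7063.
Eliminate σ: μ = (z₂·x₁ − z₁·x₂)/(z₂ − z₁) = (0.7063·-0.31 − (-0.7722)·-0.17)/1.478 = -0.24.
Then σ = (x₂ − x₁)/(z₂ − z₁) = (-0.17 − -0.31)/1.478 = 0.09.

μ = -0.24, σ = 0.09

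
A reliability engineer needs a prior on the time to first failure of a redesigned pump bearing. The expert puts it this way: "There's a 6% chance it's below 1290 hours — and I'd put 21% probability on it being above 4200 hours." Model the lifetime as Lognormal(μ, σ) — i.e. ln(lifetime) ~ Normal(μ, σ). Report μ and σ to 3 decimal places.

μ ≈ 7.940, σ ≈ 0.500

If T ~ Lognormal(μ,σ) then ln T ~ Normal(μ,σ), so the p-quantile of ln T is μ + z_p·σ.
ln(1290) = 7.162 and ln(4200) = 8.343; z_{0.06} = -1.555, z_{0.79} = 0.8064.
σ = (8.343 − 7.162)/(0.8064 − (-1.555)) = 0.500.
μ = 7.162 − (-1.555)·0.500 = 7.940.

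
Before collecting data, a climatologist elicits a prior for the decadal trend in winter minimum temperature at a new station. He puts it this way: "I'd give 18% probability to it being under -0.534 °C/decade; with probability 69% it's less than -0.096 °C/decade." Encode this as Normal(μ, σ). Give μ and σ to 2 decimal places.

For Normal(μ,σ), the p-quantile is μ + z_p·σ. Here z_{0.18} = -0.9154, z_{0.69} = 0.4959.
So -0.534 = μ − 0.9154σ and -0.096 = μ + 0.4959σ.
Subtracting: σ = (-0.096 − -0.534)/(0.4959 − (-0.9154)) = 0.31.
Then μ = -0.534 − (-0.9154)·0.31 = -0.25.

μ = -0.25, σ = 0.31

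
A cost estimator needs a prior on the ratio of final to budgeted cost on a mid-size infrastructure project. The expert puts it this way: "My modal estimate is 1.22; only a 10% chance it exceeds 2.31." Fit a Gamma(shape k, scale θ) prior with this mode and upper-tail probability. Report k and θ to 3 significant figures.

Gamma(k,θ) with k>1 has mode (k−1)θ, so θ = 1.22/(k−1).
Need P(X < 2.31) = 0.9 with θ tied to k this way. Start at k = 2, θ = 1.22: P(X<2.31) ≈ 0.564.
Too low — raise k to concentrate. Iterating converges to k ≈ 5.69.
Then θ = 1.22/(5.69−1) ≈ 0.26.

k ≈ 5.69, θ ≈ 0.26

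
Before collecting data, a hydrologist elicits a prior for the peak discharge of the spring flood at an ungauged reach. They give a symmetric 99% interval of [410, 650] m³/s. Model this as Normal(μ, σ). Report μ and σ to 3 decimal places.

μ = 530.000, σ = 46.587

A symmetric 99% interval runs μ ± z·σ with z = 2.576.
Half-width = 120, so σ = 120/2.576 = 46.587.
μ is the interval midpoint, 530.000.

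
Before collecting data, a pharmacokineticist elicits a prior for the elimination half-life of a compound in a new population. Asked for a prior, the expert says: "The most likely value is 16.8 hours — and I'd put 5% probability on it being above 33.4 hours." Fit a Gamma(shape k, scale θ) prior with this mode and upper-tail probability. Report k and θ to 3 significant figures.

k ≈ 6.87, θ ≈ 2.86

Gamma(k,θ) with k>1 has mode (k−1)θ, so θ = 16.8/(k−1).
Need P(X < 33.4) = 0.95 with θ tied to k this way. Start at k = 2, θ = 16.8: P(X<33.4) ≈ 0.591.
Too low — raise k to concentrate. Iterating converges to k ≈ 6.87.
Then θ = 16.8/(6.87−1) ≈ 2.86.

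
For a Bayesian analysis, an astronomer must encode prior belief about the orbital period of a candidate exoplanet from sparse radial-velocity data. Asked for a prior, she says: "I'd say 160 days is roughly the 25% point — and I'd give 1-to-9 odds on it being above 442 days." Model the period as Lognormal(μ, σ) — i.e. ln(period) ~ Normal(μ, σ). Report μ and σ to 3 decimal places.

If T ~ Lognormal(μ,σ) then ln T ~ Normal(μ,σ), so the p-quantile of ln T is μ + z_p·σ.
ln(160) = 5.075 and ln(442) = 6.091; z_{0.25} = -0.6745, z_{0.9} = 1.282.
σ = (6.091 − 5.075)/(1.282 − (-0.6745)) = 0.519.
μ = 5.075 − (-0.6745)·0.519 = 5.426.

μ ≈ 5.426, σ ≈ 0.519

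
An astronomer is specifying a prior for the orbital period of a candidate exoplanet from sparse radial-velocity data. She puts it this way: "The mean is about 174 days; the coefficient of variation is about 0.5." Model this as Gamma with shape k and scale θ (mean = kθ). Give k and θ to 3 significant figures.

k ≈ 4, θ ≈ 43.5

For Gamma(k, scale θ): mean = kθ, variance = kθ², so CV = 1/√k.
CV = 0.5, hence k = 1/CV² = 4.
Then θ = mean/k = 174/4 = 43.5.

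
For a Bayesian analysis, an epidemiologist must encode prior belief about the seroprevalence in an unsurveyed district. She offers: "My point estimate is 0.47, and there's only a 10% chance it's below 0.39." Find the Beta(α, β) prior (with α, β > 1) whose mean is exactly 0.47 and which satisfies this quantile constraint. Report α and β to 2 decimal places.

With mean 0.47 fixed, write α = 0.47s, β = 0.53s where s = α+β.
Need P(θ < 0.39) = 0.1 under Beta(0.47s, 0.53s). Normal approximation: (q−m)/√(m(1−m)/s) ≈ z_{0.1} = -1.28, so s ≈ 0.47·0.53·(-1.28)²/(0.39−0.47)² = 63.9.
At s = 63.9: P(θ<0.39) ≈ 0.099. Adjusting to match 0.1 gives s ≈ 63.26.
So α = 0.47·63.26 ≈ 29.73, β = 0.53·63.26 ≈ 33.53.

α ≈ 29.73, β ≈ 33.53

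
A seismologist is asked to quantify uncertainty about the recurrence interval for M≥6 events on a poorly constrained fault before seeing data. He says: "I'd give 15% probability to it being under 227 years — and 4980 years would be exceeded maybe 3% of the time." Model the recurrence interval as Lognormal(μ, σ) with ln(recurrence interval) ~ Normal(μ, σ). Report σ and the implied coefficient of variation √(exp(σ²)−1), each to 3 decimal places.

If T ~ Lognormal(μ,σ) then ln T ~ Normal(μ,σ), so the p-quantile of ln T is μ + z_p·σ.
ln(227) = 5.425 and ln(4980) = 8.513; z_{0.15} = -1.036, z_{0.97} = 1.881.
σ = (8.513 − 5.425)/(1.881 − (-1.036)) = 1.059.
μ = 5.425 − (-1.036)·1.059 = 6.522.
CV = √(exp(σ²)−1) = √(exp(1.1207)−1) = 1.438.

σ ≈ 1.059, CV ≈ 1.438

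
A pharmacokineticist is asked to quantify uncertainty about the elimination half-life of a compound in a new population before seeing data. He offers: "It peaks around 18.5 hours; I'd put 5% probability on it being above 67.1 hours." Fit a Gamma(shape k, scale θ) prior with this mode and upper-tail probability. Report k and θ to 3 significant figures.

k ≈ 2.55, θ ≈ 12

Gamma(k,θ) with k>1 has mode (k−1)θ, so θ = 18.5/(k−1).
Need P(X < 67.1) = 0.95 with θ tied to k this way. Start at k = 2, θ = 18.5: P(X<67.1) ≈ 0.877.
Too low — raise k to concentrate. Iterating converges to k ≈ 2.55.
Then θ = 18.5/(2.55−1) ≈ 12.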